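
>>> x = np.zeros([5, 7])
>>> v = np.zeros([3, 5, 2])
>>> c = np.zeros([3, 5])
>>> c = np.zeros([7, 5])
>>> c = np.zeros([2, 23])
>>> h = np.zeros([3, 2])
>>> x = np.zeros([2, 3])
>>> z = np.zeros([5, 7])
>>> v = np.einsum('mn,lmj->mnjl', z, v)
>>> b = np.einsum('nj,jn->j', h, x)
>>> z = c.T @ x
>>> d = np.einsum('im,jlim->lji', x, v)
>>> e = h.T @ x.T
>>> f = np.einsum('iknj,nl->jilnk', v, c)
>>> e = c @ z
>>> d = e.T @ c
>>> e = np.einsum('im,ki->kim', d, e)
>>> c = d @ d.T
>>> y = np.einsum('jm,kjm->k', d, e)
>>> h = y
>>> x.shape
(2, 3)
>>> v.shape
(5, 7, 2, 3)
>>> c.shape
(3, 3)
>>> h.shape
(2,)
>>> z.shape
(23, 3)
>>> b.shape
(2,)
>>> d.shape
(3, 23)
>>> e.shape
(2, 3, 23)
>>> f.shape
(3, 5, 23, 2, 7)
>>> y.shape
(2,)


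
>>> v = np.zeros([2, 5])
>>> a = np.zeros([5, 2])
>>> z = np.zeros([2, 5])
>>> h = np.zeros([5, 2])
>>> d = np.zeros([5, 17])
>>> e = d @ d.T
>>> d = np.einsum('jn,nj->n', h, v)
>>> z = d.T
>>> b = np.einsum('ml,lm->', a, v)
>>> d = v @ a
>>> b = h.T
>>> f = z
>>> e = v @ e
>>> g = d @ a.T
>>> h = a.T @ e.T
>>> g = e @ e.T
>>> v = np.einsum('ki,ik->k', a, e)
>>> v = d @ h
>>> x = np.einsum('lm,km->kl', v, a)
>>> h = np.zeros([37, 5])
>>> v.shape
(2, 2)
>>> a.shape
(5, 2)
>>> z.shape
(2,)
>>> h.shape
(37, 5)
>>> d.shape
(2, 2)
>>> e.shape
(2, 5)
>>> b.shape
(2, 5)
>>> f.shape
(2,)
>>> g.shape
(2, 2)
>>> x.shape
(5, 2)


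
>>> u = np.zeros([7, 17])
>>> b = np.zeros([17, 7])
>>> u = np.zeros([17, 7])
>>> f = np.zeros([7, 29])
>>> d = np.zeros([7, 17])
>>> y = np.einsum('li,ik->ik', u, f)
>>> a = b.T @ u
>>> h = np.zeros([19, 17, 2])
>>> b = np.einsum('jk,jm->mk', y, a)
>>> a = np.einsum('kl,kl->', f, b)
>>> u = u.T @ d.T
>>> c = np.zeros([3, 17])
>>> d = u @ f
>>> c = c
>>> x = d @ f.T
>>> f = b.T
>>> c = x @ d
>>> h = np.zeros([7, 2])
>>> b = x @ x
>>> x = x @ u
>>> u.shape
(7, 7)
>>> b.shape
(7, 7)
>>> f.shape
(29, 7)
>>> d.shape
(7, 29)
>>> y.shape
(7, 29)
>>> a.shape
()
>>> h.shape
(7, 2)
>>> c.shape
(7, 29)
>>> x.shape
(7, 7)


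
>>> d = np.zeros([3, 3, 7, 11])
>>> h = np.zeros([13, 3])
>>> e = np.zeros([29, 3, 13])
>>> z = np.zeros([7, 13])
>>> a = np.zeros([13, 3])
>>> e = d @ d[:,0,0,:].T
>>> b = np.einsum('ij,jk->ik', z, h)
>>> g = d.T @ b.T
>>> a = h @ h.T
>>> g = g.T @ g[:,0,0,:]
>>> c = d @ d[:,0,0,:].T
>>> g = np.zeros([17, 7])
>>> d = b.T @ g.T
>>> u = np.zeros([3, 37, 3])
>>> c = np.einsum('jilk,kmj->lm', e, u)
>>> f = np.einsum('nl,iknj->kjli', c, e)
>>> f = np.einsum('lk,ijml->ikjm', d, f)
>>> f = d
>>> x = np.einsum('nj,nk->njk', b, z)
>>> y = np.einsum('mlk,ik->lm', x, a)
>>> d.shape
(3, 17)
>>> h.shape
(13, 3)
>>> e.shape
(3, 3, 7, 3)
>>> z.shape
(7, 13)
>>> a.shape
(13, 13)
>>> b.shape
(7, 3)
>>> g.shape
(17, 7)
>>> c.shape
(7, 37)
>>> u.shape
(3, 37, 3)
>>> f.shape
(3, 17)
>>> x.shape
(7, 3, 13)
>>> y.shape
(3, 7)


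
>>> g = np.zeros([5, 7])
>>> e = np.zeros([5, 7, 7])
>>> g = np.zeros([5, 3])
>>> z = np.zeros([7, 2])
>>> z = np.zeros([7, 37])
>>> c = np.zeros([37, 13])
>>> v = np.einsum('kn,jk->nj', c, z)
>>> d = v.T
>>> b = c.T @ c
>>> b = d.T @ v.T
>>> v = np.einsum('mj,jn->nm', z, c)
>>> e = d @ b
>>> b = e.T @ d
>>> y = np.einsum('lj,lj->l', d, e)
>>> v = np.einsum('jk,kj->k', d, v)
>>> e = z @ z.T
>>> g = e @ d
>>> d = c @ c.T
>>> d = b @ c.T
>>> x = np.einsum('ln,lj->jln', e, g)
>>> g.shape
(7, 13)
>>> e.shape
(7, 7)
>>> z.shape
(7, 37)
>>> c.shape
(37, 13)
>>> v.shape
(13,)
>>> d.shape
(13, 37)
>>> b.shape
(13, 13)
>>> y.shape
(7,)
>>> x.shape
(13, 7, 7)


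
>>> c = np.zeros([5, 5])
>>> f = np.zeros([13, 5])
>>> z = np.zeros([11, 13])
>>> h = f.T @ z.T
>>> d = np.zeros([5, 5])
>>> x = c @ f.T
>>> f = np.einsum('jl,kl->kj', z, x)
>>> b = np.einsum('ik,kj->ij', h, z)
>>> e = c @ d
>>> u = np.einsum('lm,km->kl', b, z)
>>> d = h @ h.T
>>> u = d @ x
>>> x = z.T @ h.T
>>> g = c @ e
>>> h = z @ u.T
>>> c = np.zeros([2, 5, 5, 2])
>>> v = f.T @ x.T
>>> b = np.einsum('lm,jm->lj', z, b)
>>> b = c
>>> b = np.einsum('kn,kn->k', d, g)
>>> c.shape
(2, 5, 5, 2)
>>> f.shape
(5, 11)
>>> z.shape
(11, 13)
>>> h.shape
(11, 5)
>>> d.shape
(5, 5)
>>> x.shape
(13, 5)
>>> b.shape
(5,)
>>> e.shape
(5, 5)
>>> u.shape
(5, 13)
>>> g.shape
(5, 5)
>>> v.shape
(11, 13)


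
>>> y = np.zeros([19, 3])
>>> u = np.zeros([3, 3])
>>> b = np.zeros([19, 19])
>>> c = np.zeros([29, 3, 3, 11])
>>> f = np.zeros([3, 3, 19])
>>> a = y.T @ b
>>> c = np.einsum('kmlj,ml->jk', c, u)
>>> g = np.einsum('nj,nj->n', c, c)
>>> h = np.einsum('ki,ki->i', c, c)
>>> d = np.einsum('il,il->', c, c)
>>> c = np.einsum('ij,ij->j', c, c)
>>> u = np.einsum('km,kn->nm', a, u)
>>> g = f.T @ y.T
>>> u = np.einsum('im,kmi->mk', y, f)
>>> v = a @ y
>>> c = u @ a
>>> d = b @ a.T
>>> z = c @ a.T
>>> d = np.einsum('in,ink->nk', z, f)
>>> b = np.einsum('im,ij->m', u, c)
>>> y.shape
(19, 3)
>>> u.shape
(3, 3)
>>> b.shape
(3,)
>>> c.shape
(3, 19)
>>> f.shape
(3, 3, 19)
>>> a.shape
(3, 19)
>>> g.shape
(19, 3, 19)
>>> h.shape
(29,)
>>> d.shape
(3, 19)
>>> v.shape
(3, 3)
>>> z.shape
(3, 3)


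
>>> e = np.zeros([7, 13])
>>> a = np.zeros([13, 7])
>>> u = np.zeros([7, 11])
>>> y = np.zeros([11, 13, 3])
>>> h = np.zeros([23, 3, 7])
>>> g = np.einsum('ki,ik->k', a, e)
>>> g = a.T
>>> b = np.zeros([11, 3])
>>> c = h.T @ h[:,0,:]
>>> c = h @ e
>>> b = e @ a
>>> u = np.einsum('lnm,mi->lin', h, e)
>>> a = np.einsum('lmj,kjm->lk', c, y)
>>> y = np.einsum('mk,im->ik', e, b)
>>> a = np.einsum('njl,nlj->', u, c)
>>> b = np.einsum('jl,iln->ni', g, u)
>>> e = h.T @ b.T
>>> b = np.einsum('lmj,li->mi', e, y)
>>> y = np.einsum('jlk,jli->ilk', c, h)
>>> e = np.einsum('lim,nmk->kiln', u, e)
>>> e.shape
(3, 13, 23, 7)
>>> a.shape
()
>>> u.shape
(23, 13, 3)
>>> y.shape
(7, 3, 13)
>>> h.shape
(23, 3, 7)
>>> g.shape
(7, 13)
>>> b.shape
(3, 13)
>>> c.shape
(23, 3, 13)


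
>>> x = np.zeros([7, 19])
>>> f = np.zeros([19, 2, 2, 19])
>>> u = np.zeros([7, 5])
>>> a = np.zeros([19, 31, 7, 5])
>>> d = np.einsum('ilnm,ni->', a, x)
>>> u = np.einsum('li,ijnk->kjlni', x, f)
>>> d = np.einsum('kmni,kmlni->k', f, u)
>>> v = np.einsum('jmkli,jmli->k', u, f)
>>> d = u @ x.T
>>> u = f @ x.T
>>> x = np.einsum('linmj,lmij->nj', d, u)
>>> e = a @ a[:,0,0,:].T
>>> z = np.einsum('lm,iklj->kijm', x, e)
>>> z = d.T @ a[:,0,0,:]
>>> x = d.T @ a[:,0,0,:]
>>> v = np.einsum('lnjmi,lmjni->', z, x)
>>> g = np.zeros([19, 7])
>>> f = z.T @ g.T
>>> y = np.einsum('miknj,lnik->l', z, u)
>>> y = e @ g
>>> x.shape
(7, 2, 7, 2, 5)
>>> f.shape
(5, 2, 7, 2, 19)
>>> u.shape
(19, 2, 2, 7)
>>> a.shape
(19, 31, 7, 5)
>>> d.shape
(19, 2, 7, 2, 7)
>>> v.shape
()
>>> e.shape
(19, 31, 7, 19)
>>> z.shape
(7, 2, 7, 2, 5)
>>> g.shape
(19, 7)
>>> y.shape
(19, 31, 7, 7)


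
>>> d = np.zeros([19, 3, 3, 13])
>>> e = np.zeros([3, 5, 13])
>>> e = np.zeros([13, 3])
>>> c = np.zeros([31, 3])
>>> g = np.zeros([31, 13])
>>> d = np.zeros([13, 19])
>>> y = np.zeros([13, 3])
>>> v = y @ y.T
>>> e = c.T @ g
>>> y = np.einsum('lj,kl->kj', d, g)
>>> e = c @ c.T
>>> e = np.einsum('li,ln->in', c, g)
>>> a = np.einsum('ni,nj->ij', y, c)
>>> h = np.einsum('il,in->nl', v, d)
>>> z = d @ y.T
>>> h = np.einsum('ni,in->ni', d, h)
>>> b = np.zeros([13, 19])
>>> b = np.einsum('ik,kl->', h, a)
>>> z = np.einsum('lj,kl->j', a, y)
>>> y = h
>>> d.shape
(13, 19)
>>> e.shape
(3, 13)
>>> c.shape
(31, 3)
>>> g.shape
(31, 13)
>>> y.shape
(13, 19)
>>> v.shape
(13, 13)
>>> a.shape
(19, 3)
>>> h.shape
(13, 19)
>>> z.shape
(3,)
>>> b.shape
()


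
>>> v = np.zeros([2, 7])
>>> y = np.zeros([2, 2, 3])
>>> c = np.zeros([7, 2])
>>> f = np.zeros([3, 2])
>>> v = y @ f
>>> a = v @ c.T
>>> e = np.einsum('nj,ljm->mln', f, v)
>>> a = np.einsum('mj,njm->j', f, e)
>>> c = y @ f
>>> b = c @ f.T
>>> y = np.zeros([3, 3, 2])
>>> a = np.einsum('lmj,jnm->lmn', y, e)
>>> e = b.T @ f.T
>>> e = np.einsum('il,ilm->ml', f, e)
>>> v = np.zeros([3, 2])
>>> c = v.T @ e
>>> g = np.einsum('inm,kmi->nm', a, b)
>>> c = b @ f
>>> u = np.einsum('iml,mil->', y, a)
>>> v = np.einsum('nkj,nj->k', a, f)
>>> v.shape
(3,)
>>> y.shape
(3, 3, 2)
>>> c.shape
(2, 2, 2)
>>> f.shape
(3, 2)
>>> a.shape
(3, 3, 2)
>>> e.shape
(3, 2)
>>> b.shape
(2, 2, 3)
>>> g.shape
(3, 2)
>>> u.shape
()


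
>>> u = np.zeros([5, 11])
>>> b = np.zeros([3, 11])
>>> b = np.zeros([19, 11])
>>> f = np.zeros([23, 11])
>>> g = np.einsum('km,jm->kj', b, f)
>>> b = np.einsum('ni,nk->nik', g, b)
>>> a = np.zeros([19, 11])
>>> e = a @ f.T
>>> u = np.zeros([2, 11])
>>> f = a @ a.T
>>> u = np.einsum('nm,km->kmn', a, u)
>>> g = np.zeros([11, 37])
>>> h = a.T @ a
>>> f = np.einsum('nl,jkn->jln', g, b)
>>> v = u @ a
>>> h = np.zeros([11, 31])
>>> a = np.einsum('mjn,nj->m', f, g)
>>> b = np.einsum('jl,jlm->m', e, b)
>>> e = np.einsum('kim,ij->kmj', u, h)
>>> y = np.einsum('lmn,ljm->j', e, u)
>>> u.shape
(2, 11, 19)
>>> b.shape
(11,)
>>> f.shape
(19, 37, 11)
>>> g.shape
(11, 37)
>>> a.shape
(19,)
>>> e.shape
(2, 19, 31)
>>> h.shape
(11, 31)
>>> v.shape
(2, 11, 11)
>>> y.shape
(11,)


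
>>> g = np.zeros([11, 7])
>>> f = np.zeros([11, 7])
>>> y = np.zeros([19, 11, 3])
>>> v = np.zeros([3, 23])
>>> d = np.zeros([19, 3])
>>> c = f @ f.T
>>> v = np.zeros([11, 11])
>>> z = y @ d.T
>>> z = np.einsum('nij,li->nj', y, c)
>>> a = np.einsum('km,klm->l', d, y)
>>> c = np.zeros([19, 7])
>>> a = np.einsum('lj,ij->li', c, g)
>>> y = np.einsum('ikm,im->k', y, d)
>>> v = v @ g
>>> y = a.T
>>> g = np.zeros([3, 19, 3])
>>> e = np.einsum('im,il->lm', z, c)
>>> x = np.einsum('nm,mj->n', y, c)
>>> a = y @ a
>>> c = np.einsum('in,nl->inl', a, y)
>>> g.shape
(3, 19, 3)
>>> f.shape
(11, 7)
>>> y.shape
(11, 19)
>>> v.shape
(11, 7)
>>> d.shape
(19, 3)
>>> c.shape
(11, 11, 19)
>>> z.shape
(19, 3)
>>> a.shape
(11, 11)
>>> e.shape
(7, 3)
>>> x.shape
(11,)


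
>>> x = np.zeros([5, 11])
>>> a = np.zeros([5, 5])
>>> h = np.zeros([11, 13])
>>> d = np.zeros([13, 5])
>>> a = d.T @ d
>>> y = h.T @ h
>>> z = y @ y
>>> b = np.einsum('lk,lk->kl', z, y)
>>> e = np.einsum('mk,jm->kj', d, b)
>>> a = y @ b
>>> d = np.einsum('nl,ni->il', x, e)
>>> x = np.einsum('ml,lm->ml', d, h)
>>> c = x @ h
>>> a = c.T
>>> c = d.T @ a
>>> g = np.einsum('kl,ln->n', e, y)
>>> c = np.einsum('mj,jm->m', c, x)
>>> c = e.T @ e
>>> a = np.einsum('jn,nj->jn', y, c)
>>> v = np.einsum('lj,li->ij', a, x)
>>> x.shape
(13, 11)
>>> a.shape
(13, 13)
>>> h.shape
(11, 13)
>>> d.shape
(13, 11)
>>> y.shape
(13, 13)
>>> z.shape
(13, 13)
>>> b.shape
(13, 13)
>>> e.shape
(5, 13)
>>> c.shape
(13, 13)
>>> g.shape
(13,)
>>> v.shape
(11, 13)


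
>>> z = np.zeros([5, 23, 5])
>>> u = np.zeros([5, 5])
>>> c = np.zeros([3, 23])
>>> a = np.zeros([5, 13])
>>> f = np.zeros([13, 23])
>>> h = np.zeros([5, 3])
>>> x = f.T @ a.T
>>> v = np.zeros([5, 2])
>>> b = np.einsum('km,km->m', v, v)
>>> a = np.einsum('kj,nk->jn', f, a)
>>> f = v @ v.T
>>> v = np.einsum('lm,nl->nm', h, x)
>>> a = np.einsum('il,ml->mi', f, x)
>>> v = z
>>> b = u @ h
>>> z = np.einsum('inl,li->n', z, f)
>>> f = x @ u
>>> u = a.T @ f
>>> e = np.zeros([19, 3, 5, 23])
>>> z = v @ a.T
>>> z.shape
(5, 23, 23)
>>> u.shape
(5, 5)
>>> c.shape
(3, 23)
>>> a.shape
(23, 5)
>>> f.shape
(23, 5)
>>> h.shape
(5, 3)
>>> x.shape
(23, 5)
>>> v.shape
(5, 23, 5)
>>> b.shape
(5, 3)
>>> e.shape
(19, 3, 5, 23)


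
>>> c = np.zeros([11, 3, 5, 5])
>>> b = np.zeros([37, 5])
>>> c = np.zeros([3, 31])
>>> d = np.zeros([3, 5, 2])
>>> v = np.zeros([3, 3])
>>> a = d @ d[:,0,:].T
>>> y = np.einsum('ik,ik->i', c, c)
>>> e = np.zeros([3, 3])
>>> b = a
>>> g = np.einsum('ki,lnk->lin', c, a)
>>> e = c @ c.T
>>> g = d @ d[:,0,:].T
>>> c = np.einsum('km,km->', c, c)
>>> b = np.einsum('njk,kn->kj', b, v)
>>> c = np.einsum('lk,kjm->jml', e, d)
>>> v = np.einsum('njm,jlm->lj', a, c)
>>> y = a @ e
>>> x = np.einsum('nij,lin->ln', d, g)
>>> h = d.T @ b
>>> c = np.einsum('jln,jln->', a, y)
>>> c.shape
()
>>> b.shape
(3, 5)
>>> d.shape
(3, 5, 2)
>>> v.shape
(2, 5)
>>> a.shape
(3, 5, 3)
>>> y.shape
(3, 5, 3)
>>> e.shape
(3, 3)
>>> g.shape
(3, 5, 3)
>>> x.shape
(3, 3)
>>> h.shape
(2, 5, 5)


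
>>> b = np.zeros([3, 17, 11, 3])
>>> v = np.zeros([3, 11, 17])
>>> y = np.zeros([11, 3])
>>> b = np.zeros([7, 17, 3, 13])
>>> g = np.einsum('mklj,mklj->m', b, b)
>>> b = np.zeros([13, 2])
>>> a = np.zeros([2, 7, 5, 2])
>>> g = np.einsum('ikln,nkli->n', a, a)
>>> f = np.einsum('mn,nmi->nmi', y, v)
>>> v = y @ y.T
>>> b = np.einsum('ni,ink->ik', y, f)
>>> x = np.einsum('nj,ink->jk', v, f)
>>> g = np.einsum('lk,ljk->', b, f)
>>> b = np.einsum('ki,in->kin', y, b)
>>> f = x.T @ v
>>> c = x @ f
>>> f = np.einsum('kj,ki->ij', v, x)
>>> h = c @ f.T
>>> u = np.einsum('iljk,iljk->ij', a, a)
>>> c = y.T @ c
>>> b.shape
(11, 3, 17)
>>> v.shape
(11, 11)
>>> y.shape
(11, 3)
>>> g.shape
()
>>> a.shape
(2, 7, 5, 2)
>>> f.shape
(17, 11)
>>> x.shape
(11, 17)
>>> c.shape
(3, 11)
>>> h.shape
(11, 17)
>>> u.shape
(2, 5)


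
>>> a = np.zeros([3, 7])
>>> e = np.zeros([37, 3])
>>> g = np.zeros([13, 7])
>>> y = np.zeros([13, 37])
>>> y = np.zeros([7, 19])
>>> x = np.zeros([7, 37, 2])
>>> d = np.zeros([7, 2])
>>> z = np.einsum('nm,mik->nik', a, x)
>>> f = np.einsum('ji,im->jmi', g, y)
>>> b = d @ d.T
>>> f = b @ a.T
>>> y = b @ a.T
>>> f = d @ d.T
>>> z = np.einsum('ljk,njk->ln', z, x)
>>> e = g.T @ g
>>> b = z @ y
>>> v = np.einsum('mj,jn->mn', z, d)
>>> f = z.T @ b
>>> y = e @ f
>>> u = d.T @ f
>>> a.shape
(3, 7)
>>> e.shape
(7, 7)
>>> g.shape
(13, 7)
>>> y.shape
(7, 3)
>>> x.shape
(7, 37, 2)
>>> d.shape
(7, 2)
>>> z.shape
(3, 7)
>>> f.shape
(7, 3)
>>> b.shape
(3, 3)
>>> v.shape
(3, 2)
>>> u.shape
(2, 3)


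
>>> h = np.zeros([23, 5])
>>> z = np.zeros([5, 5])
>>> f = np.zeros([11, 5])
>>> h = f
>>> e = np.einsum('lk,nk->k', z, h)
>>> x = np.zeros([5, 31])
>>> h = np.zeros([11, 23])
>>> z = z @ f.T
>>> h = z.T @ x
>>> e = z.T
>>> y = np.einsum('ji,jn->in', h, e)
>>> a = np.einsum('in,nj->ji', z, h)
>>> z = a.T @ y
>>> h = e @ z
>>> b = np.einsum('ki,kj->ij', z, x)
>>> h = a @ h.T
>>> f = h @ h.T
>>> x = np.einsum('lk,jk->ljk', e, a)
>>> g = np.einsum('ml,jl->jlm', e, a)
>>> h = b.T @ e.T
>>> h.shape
(31, 11)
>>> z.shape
(5, 5)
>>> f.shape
(31, 31)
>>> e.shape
(11, 5)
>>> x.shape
(11, 31, 5)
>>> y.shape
(31, 5)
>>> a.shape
(31, 5)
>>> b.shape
(5, 31)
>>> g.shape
(31, 5, 11)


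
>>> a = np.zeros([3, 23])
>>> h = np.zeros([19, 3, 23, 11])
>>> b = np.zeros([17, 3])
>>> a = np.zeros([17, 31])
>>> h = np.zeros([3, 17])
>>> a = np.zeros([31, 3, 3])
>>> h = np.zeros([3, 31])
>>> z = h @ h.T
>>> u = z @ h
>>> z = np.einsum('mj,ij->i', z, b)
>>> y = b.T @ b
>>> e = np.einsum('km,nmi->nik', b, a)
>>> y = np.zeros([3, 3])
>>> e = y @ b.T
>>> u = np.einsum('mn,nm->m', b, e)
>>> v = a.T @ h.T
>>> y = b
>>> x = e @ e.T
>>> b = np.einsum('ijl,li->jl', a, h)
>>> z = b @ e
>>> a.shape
(31, 3, 3)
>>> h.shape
(3, 31)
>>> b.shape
(3, 3)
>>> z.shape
(3, 17)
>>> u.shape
(17,)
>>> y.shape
(17, 3)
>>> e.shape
(3, 17)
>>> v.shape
(3, 3, 3)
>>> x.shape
(3, 3)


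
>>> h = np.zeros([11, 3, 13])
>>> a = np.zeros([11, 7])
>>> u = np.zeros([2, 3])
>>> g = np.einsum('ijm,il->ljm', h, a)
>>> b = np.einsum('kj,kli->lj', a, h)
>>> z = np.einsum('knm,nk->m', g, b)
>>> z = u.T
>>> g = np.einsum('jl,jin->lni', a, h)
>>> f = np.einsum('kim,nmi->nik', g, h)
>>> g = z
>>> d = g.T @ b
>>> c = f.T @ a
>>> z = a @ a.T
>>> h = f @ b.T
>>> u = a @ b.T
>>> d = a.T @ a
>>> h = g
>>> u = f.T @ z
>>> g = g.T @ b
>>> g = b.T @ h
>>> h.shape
(3, 2)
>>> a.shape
(11, 7)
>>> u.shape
(7, 13, 11)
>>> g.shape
(7, 2)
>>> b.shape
(3, 7)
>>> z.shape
(11, 11)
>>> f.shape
(11, 13, 7)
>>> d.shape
(7, 7)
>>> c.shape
(7, 13, 7)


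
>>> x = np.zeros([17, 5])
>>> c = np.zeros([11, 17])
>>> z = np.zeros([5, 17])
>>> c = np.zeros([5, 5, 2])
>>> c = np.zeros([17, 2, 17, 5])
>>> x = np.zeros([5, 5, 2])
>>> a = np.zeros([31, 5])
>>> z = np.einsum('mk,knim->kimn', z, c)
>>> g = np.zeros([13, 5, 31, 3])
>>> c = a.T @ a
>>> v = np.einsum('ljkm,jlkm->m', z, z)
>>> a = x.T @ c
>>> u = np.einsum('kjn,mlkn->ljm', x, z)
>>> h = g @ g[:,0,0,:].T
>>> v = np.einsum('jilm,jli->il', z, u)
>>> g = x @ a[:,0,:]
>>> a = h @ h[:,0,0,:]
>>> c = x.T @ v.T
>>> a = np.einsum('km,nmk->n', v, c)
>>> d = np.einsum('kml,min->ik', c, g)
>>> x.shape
(5, 5, 2)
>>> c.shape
(2, 5, 17)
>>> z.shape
(17, 17, 5, 2)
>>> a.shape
(2,)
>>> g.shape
(5, 5, 5)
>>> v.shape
(17, 5)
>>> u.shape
(17, 5, 17)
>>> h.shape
(13, 5, 31, 13)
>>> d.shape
(5, 2)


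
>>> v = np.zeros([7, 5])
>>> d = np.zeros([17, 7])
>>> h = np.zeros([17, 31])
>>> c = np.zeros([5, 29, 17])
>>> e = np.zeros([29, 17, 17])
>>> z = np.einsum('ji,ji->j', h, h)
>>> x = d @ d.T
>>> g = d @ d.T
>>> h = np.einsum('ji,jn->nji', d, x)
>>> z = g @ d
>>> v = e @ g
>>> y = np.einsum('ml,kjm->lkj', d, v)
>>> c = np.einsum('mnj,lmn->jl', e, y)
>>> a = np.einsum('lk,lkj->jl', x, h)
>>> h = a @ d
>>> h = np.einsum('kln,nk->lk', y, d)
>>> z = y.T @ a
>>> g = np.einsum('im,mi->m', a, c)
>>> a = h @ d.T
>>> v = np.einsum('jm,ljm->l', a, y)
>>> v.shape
(7,)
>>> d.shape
(17, 7)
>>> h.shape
(29, 7)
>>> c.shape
(17, 7)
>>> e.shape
(29, 17, 17)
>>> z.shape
(17, 29, 17)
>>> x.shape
(17, 17)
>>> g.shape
(17,)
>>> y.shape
(7, 29, 17)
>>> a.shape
(29, 17)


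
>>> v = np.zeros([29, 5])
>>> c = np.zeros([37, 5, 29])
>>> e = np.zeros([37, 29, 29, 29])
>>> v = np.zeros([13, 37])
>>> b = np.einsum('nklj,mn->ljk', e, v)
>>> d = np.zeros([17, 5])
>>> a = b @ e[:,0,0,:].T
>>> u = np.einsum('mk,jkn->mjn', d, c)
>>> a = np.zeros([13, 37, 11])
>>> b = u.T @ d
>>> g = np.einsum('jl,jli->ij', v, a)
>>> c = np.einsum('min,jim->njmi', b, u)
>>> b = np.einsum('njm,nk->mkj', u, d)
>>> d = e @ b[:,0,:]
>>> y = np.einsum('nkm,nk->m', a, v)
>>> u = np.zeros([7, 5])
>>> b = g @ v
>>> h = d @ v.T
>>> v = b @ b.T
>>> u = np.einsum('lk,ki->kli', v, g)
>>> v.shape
(11, 11)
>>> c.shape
(5, 17, 29, 37)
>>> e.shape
(37, 29, 29, 29)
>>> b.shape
(11, 37)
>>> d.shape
(37, 29, 29, 37)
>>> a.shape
(13, 37, 11)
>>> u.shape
(11, 11, 13)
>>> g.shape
(11, 13)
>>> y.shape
(11,)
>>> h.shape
(37, 29, 29, 13)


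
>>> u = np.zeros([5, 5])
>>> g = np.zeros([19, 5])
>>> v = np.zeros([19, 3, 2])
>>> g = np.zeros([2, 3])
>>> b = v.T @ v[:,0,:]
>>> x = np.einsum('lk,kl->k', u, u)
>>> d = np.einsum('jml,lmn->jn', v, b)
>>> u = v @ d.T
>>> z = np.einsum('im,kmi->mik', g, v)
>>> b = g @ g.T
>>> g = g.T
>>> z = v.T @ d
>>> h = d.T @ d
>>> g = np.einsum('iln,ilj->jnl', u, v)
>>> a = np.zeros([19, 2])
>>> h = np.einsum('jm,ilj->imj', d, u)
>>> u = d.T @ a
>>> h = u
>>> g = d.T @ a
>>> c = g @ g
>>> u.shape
(2, 2)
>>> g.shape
(2, 2)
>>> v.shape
(19, 3, 2)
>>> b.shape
(2, 2)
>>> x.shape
(5,)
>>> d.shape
(19, 2)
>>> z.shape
(2, 3, 2)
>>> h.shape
(2, 2)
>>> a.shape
(19, 2)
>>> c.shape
(2, 2)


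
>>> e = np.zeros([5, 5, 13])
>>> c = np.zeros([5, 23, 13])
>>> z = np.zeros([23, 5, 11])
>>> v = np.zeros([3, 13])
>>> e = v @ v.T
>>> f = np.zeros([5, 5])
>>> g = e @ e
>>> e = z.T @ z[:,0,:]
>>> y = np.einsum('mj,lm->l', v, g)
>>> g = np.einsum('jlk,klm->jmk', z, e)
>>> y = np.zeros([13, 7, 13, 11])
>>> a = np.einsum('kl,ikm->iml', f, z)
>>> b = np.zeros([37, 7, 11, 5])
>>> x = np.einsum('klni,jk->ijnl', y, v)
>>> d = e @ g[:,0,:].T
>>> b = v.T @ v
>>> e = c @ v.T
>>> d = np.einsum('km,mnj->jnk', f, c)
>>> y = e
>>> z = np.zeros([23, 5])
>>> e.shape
(5, 23, 3)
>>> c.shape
(5, 23, 13)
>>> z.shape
(23, 5)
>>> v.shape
(3, 13)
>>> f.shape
(5, 5)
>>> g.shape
(23, 11, 11)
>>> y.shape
(5, 23, 3)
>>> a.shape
(23, 11, 5)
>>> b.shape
(13, 13)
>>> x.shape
(11, 3, 13, 7)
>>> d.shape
(13, 23, 5)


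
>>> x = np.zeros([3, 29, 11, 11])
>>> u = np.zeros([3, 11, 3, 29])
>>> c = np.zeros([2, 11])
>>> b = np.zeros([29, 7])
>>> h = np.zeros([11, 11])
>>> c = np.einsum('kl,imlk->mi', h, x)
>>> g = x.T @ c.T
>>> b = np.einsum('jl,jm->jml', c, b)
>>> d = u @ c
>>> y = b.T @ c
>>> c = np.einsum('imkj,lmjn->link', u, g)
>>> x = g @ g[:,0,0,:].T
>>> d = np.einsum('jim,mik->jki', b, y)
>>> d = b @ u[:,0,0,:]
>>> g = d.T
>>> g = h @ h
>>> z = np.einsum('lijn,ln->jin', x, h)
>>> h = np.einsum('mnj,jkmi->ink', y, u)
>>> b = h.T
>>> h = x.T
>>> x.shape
(11, 11, 29, 11)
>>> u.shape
(3, 11, 3, 29)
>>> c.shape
(11, 3, 29, 3)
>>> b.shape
(11, 7, 29)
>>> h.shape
(11, 29, 11, 11)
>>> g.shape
(11, 11)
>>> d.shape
(29, 7, 29)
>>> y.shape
(3, 7, 3)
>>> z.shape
(29, 11, 11)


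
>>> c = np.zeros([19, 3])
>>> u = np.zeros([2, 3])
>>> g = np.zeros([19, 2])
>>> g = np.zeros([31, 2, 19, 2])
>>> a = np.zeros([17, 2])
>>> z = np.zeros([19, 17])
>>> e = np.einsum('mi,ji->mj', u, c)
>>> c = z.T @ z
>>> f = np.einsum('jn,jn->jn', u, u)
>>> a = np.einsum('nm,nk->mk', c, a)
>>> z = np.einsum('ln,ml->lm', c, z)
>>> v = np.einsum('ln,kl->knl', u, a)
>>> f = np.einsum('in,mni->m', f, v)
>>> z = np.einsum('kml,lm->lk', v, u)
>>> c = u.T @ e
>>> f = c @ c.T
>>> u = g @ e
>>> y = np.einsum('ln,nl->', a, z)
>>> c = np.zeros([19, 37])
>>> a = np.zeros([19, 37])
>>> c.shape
(19, 37)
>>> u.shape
(31, 2, 19, 19)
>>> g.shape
(31, 2, 19, 2)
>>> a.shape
(19, 37)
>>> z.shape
(2, 17)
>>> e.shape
(2, 19)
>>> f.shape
(3, 3)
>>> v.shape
(17, 3, 2)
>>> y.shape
()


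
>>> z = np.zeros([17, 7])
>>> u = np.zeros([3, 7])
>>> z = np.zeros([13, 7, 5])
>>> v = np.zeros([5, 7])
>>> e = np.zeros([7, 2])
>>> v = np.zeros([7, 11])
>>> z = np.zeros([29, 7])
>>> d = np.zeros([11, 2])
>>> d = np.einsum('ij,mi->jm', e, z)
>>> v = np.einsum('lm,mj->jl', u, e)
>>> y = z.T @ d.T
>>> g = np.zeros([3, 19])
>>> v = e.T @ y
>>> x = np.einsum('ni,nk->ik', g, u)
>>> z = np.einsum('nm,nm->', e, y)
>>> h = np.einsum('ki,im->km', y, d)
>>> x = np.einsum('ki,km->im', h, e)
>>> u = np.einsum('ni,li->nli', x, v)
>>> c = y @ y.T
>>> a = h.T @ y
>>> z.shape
()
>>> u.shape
(29, 2, 2)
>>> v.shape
(2, 2)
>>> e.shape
(7, 2)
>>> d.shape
(2, 29)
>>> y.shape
(7, 2)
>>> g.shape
(3, 19)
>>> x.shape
(29, 2)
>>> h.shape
(7, 29)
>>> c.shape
(7, 7)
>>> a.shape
(29, 2)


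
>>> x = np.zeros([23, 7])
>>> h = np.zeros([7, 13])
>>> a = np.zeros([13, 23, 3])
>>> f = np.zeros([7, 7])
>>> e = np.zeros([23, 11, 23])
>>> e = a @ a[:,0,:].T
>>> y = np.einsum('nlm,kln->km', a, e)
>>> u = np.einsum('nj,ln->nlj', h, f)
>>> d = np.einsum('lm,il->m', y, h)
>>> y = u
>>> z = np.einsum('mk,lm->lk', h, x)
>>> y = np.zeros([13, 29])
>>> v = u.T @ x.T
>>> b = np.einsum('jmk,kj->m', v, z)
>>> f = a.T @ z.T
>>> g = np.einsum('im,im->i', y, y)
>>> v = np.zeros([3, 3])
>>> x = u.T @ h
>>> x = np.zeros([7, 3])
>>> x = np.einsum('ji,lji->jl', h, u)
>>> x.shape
(7, 7)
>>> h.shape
(7, 13)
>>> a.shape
(13, 23, 3)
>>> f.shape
(3, 23, 23)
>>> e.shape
(13, 23, 13)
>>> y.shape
(13, 29)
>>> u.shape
(7, 7, 13)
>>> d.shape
(3,)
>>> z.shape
(23, 13)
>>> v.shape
(3, 3)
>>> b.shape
(7,)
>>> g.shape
(13,)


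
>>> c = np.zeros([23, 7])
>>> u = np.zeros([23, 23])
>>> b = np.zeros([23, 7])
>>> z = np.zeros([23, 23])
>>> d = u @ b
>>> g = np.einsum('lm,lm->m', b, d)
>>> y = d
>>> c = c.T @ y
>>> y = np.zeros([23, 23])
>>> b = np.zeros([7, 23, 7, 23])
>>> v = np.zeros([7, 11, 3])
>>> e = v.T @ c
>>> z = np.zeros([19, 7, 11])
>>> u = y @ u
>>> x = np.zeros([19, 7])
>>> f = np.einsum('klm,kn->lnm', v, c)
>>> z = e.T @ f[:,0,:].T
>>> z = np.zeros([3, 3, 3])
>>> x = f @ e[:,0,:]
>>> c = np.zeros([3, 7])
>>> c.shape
(3, 7)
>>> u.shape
(23, 23)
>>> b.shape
(7, 23, 7, 23)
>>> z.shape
(3, 3, 3)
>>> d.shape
(23, 7)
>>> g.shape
(7,)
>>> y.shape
(23, 23)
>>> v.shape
(7, 11, 3)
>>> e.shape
(3, 11, 7)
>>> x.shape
(11, 7, 7)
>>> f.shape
(11, 7, 3)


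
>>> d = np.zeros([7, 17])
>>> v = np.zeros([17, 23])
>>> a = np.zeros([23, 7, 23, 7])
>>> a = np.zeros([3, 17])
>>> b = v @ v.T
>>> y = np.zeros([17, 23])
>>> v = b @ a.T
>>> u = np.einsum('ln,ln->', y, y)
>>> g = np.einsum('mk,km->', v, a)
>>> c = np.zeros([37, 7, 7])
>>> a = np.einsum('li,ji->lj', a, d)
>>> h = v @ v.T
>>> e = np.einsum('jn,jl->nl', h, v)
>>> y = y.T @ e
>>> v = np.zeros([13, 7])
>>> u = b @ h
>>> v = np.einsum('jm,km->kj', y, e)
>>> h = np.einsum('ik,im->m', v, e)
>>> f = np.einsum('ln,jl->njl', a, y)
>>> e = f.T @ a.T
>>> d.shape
(7, 17)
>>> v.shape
(17, 23)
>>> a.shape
(3, 7)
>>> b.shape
(17, 17)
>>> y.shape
(23, 3)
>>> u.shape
(17, 17)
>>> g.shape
()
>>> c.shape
(37, 7, 7)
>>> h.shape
(3,)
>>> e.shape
(3, 23, 3)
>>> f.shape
(7, 23, 3)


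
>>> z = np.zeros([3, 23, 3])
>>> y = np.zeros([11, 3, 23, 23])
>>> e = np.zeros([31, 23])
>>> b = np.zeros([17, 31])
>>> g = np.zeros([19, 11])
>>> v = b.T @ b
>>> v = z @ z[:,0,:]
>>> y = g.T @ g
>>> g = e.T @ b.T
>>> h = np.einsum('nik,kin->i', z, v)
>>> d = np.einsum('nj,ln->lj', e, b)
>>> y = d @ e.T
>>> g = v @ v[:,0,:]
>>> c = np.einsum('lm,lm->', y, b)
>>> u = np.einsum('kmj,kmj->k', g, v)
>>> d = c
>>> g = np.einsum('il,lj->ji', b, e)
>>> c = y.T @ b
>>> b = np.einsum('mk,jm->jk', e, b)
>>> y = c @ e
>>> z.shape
(3, 23, 3)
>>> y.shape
(31, 23)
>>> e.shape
(31, 23)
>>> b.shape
(17, 23)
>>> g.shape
(23, 17)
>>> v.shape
(3, 23, 3)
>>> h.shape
(23,)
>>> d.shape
()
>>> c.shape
(31, 31)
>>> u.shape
(3,)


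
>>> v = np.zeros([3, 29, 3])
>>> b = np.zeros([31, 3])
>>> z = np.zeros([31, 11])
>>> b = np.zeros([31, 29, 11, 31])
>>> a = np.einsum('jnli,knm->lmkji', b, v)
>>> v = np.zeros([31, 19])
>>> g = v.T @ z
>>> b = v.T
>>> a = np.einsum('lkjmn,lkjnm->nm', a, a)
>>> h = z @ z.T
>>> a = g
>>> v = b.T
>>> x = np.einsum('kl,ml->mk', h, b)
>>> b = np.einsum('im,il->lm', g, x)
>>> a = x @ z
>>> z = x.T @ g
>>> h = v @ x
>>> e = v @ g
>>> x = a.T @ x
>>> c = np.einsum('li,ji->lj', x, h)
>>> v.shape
(31, 19)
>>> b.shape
(31, 11)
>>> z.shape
(31, 11)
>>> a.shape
(19, 11)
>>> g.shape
(19, 11)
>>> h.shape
(31, 31)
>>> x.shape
(11, 31)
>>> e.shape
(31, 11)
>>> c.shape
(11, 31)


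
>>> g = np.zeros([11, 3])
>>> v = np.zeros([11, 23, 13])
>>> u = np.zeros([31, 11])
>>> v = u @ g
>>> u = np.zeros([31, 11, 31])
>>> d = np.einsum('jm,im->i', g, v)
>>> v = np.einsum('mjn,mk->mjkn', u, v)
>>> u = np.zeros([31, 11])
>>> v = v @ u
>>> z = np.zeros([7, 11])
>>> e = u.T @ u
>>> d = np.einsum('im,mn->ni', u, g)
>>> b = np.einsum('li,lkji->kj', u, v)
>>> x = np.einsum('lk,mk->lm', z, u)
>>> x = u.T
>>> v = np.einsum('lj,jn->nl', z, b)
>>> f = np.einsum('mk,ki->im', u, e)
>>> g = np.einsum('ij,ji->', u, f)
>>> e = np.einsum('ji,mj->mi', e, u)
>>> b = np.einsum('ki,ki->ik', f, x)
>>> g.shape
()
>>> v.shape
(3, 7)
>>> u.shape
(31, 11)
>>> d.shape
(3, 31)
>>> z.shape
(7, 11)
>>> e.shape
(31, 11)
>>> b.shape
(31, 11)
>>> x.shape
(11, 31)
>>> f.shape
(11, 31)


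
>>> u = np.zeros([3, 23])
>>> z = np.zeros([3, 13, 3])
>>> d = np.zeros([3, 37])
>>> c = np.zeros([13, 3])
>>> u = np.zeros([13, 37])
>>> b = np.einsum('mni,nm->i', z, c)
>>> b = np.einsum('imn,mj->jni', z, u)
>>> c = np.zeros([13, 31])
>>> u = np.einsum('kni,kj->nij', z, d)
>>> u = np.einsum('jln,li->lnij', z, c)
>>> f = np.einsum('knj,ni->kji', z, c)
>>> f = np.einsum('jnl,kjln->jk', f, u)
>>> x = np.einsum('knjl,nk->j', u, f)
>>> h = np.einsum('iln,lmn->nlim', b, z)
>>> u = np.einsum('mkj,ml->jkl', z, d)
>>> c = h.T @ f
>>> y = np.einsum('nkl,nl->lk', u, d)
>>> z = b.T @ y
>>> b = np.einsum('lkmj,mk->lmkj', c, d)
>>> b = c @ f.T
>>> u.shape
(3, 13, 37)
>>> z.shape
(3, 3, 13)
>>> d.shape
(3, 37)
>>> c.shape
(13, 37, 3, 13)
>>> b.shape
(13, 37, 3, 3)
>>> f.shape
(3, 13)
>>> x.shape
(31,)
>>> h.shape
(3, 3, 37, 13)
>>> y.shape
(37, 13)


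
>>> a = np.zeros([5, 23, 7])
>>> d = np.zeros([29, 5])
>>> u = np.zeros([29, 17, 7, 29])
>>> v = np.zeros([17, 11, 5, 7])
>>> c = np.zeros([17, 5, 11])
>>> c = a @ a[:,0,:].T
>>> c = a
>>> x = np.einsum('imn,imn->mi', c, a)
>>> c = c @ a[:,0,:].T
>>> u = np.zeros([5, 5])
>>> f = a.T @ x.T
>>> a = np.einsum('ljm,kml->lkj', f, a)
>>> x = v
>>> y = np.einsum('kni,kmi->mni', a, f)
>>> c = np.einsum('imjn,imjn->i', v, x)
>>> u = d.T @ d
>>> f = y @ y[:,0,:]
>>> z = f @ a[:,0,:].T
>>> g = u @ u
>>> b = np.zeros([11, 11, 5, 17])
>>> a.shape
(7, 5, 23)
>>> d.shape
(29, 5)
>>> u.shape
(5, 5)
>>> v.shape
(17, 11, 5, 7)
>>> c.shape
(17,)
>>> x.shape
(17, 11, 5, 7)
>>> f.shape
(23, 5, 23)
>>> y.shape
(23, 5, 23)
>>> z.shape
(23, 5, 7)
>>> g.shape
(5, 5)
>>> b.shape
(11, 11, 5, 17)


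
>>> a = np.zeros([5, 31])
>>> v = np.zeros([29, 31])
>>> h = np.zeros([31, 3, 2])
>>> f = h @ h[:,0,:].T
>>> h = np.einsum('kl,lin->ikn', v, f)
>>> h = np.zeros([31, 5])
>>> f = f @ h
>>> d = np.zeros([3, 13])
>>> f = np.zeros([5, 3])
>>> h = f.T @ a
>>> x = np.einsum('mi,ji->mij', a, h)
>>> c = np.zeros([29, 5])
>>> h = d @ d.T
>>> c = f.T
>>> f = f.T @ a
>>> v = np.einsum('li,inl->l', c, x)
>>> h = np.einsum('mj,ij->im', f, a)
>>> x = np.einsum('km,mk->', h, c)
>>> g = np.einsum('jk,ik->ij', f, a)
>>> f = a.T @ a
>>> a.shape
(5, 31)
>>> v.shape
(3,)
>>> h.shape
(5, 3)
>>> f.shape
(31, 31)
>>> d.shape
(3, 13)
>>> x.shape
()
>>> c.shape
(3, 5)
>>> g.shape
(5, 3)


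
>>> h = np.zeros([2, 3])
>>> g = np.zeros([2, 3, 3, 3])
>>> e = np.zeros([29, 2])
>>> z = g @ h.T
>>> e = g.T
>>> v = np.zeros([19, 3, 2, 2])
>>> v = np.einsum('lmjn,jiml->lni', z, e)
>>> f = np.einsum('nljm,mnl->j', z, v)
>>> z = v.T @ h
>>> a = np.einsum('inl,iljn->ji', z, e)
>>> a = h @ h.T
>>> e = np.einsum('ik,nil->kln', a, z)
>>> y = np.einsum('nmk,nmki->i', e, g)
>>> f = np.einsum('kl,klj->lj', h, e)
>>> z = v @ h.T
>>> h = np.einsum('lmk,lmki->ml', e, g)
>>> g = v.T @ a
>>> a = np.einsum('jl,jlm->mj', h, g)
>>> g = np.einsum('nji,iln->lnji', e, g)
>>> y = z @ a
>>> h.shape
(3, 2)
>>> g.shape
(2, 2, 3, 3)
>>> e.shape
(2, 3, 3)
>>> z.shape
(2, 2, 2)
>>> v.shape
(2, 2, 3)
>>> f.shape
(3, 3)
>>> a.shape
(2, 3)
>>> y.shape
(2, 2, 3)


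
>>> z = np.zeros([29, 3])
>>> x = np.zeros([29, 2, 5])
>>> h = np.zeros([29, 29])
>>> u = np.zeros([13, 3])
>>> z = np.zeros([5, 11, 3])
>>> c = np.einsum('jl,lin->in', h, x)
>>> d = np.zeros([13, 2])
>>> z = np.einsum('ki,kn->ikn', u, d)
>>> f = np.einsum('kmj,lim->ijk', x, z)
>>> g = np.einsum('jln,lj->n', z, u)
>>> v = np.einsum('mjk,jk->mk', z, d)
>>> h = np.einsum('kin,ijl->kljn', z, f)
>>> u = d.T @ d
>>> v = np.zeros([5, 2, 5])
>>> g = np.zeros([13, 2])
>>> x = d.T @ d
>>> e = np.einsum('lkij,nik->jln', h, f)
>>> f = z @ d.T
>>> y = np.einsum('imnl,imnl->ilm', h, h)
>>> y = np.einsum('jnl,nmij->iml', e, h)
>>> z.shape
(3, 13, 2)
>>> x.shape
(2, 2)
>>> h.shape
(3, 29, 5, 2)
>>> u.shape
(2, 2)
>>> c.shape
(2, 5)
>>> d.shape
(13, 2)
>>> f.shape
(3, 13, 13)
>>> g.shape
(13, 2)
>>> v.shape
(5, 2, 5)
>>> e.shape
(2, 3, 13)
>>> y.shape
(5, 29, 13)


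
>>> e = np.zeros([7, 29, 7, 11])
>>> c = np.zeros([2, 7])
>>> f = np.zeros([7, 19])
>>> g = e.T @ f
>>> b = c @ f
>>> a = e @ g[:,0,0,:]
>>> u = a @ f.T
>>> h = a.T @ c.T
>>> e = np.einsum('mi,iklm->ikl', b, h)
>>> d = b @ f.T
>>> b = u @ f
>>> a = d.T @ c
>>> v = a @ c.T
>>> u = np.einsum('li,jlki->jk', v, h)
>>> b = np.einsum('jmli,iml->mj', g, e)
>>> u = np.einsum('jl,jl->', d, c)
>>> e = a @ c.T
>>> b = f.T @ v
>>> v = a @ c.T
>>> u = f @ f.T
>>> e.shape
(7, 2)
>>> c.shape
(2, 7)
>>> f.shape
(7, 19)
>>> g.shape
(11, 7, 29, 19)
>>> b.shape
(19, 2)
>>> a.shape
(7, 7)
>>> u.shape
(7, 7)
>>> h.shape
(19, 7, 29, 2)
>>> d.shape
(2, 7)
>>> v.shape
(7, 2)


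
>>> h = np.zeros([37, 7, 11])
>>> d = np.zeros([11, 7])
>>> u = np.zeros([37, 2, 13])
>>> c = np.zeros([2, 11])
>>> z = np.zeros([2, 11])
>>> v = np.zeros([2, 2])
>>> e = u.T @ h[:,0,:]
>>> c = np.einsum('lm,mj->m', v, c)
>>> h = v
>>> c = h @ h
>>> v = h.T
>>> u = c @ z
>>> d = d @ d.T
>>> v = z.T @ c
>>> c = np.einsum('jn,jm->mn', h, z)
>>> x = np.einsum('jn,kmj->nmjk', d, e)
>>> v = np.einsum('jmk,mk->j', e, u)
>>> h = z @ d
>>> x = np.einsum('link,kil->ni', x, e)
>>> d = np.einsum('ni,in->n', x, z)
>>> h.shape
(2, 11)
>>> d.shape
(11,)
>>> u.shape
(2, 11)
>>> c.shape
(11, 2)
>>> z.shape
(2, 11)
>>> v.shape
(13,)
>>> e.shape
(13, 2, 11)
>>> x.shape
(11, 2)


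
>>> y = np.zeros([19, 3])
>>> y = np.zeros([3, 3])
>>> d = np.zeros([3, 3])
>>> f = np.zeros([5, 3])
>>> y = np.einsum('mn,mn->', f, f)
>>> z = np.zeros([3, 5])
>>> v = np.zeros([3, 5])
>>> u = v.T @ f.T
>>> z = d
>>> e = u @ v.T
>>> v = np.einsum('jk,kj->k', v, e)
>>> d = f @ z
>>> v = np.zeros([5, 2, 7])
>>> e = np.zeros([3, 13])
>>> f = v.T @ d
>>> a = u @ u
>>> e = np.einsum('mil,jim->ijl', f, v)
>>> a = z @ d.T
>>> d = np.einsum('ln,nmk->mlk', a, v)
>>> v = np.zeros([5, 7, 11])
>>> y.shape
()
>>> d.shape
(2, 3, 7)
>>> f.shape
(7, 2, 3)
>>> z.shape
(3, 3)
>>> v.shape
(5, 7, 11)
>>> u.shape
(5, 5)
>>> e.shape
(2, 5, 3)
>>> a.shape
(3, 5)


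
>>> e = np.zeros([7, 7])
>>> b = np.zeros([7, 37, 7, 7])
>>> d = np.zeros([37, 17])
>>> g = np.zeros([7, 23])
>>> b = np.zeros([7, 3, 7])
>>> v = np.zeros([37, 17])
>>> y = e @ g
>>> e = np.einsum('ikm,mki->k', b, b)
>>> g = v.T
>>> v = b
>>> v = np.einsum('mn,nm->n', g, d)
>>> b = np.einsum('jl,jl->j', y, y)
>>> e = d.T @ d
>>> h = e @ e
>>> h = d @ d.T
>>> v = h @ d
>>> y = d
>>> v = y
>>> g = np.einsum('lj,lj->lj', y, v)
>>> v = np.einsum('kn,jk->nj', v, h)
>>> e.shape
(17, 17)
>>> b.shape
(7,)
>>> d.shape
(37, 17)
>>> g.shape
(37, 17)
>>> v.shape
(17, 37)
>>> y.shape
(37, 17)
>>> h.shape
(37, 37)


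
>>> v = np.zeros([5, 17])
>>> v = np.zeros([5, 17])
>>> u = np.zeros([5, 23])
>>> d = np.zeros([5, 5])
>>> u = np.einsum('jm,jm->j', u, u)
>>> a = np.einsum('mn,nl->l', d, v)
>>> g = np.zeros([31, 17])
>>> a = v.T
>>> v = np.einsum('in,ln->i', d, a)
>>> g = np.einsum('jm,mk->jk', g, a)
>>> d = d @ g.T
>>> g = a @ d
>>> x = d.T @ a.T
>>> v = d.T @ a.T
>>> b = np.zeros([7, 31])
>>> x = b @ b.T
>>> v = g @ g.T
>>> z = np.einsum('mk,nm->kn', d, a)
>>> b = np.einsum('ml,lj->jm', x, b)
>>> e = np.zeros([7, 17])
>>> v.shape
(17, 17)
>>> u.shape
(5,)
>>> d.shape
(5, 31)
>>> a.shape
(17, 5)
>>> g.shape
(17, 31)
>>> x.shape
(7, 7)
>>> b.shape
(31, 7)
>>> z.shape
(31, 17)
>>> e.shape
(7, 17)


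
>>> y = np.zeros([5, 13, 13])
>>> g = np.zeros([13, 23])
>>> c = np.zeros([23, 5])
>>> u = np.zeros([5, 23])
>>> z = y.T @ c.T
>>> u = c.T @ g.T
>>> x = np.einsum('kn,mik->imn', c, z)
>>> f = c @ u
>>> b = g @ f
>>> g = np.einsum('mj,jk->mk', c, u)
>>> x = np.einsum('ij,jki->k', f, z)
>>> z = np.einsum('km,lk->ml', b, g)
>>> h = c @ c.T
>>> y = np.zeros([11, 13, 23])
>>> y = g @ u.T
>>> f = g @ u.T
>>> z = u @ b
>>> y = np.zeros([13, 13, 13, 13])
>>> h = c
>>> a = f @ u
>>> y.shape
(13, 13, 13, 13)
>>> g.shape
(23, 13)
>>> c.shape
(23, 5)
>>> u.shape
(5, 13)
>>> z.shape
(5, 13)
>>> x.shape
(13,)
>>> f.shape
(23, 5)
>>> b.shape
(13, 13)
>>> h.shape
(23, 5)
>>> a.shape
(23, 13)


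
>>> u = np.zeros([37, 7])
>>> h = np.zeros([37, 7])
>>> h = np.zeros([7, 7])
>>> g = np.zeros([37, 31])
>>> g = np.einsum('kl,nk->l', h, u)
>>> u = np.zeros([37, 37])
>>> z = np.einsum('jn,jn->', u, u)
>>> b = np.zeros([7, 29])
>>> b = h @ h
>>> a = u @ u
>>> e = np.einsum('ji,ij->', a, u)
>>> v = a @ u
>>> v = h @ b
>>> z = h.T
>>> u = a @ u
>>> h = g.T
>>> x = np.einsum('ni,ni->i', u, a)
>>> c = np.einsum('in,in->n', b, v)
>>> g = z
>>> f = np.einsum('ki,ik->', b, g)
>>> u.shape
(37, 37)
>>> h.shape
(7,)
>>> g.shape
(7, 7)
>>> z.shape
(7, 7)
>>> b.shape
(7, 7)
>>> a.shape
(37, 37)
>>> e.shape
()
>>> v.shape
(7, 7)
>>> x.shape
(37,)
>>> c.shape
(7,)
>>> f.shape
()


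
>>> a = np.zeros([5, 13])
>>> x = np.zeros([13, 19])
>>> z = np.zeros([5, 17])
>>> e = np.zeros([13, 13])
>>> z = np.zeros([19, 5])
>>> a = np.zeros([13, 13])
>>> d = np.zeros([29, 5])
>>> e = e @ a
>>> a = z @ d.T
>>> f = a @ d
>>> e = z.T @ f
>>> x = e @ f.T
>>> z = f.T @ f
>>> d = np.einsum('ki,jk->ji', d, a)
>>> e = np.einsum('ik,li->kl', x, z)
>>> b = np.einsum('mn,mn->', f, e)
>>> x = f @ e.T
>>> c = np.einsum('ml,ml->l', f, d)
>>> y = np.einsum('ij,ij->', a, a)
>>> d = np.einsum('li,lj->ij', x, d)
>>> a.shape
(19, 29)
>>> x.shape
(19, 19)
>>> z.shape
(5, 5)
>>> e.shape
(19, 5)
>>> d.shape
(19, 5)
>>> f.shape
(19, 5)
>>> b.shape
()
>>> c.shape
(5,)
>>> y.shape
()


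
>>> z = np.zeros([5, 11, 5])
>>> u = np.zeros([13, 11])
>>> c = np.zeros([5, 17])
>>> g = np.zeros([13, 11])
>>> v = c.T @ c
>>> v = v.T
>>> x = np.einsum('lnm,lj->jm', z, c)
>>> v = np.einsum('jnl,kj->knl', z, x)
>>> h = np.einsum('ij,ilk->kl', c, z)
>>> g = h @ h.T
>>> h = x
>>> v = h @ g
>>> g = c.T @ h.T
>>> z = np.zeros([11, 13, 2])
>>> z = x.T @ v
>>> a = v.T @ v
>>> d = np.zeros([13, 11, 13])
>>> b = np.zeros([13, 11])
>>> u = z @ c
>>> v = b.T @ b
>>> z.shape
(5, 5)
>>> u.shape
(5, 17)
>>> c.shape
(5, 17)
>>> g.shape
(17, 17)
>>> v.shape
(11, 11)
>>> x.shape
(17, 5)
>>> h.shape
(17, 5)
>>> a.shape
(5, 5)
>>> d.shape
(13, 11, 13)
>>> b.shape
(13, 11)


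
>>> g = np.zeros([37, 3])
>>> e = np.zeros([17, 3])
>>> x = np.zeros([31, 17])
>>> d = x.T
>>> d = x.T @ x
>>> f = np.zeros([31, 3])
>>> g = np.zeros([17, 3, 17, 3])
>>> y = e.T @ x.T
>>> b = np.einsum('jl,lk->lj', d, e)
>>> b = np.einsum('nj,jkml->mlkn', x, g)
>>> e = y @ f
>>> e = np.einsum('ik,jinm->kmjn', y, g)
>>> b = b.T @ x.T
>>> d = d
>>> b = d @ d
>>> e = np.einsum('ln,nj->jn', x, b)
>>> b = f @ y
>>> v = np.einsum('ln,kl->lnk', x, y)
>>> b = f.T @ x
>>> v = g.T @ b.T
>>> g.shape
(17, 3, 17, 3)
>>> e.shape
(17, 17)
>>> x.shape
(31, 17)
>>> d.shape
(17, 17)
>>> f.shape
(31, 3)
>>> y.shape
(3, 31)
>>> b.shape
(3, 17)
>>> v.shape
(3, 17, 3, 3)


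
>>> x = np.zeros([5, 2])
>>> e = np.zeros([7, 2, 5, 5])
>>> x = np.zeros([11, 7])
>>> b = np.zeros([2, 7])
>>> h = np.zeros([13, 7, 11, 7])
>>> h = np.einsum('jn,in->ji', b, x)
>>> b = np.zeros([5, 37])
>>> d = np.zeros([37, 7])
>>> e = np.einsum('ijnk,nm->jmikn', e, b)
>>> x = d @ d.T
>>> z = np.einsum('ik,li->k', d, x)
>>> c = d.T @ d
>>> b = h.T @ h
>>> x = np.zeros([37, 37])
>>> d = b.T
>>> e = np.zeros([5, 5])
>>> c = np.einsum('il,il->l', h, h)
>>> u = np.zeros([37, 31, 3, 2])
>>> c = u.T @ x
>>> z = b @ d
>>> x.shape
(37, 37)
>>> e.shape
(5, 5)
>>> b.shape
(11, 11)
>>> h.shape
(2, 11)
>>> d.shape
(11, 11)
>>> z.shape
(11, 11)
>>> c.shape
(2, 3, 31, 37)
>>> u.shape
(37, 31, 3, 2)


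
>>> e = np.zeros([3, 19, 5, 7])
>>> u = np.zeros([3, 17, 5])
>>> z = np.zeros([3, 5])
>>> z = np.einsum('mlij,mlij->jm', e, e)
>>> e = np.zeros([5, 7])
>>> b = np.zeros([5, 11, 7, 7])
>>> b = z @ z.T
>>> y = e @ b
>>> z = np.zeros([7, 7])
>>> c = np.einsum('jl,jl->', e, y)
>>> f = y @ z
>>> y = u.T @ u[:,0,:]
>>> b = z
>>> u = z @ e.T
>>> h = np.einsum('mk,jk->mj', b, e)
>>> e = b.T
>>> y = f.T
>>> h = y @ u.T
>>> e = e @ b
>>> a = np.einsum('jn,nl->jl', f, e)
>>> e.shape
(7, 7)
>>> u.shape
(7, 5)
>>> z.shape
(7, 7)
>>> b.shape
(7, 7)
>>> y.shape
(7, 5)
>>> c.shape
()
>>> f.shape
(5, 7)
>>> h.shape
(7, 7)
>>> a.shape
(5, 7)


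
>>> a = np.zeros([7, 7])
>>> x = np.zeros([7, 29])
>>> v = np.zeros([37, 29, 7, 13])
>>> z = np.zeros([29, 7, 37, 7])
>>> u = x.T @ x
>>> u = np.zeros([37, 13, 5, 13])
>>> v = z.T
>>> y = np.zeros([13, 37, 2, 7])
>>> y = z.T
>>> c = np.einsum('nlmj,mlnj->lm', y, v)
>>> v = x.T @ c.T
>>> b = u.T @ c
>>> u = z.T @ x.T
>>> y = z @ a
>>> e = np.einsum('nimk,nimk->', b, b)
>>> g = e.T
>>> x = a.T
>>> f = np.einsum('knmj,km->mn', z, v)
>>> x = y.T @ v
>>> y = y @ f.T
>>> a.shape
(7, 7)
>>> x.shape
(7, 37, 7, 37)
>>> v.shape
(29, 37)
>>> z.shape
(29, 7, 37, 7)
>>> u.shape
(7, 37, 7, 7)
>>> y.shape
(29, 7, 37, 37)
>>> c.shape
(37, 7)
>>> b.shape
(13, 5, 13, 7)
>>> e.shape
()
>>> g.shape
()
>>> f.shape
(37, 7)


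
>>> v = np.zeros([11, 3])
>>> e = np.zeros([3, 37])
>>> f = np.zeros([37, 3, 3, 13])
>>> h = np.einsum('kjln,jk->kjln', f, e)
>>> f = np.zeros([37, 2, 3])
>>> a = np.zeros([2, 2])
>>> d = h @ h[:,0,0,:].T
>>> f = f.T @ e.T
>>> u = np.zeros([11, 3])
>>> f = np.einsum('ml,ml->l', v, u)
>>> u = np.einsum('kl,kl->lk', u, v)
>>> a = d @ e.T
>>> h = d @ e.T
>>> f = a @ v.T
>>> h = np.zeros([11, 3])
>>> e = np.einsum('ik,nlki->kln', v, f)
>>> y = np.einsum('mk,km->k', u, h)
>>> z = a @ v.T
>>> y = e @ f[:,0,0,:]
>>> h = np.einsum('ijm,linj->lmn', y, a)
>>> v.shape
(11, 3)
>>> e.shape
(3, 3, 37)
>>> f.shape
(37, 3, 3, 11)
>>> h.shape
(37, 11, 3)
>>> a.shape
(37, 3, 3, 3)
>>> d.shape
(37, 3, 3, 37)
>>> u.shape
(3, 11)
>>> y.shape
(3, 3, 11)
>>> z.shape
(37, 3, 3, 11)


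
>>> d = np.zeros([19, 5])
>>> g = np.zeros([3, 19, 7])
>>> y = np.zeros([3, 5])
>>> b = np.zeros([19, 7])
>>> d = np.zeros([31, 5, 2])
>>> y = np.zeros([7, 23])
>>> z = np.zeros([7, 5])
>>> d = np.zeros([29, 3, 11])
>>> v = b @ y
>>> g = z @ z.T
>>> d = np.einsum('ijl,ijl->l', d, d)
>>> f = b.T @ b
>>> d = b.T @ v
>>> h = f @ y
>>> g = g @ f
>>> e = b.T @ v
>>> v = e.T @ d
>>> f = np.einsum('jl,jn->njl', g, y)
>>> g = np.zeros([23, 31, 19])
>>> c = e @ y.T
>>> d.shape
(7, 23)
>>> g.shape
(23, 31, 19)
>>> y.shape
(7, 23)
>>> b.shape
(19, 7)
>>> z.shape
(7, 5)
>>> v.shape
(23, 23)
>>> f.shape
(23, 7, 7)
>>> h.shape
(7, 23)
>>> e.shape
(7, 23)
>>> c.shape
(7, 7)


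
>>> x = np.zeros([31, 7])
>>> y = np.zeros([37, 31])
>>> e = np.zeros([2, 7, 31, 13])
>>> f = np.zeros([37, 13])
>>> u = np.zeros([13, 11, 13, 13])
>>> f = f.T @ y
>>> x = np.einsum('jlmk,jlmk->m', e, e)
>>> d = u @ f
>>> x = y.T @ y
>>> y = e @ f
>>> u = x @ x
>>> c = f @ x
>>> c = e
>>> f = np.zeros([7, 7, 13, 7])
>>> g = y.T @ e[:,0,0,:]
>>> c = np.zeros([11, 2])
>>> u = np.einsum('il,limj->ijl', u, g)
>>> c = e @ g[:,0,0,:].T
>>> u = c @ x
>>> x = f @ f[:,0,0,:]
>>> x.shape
(7, 7, 13, 7)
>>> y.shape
(2, 7, 31, 31)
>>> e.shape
(2, 7, 31, 13)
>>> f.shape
(7, 7, 13, 7)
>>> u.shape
(2, 7, 31, 31)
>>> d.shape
(13, 11, 13, 31)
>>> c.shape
(2, 7, 31, 31)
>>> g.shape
(31, 31, 7, 13)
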